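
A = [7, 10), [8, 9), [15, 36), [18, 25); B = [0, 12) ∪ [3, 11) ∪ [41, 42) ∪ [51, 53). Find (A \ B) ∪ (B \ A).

[0, 7) ∪ [10, 12) ∪ [15, 36) ∪ [41, 42) ∪ [51, 53)

First set merges to [7, 10), [15, 36).
Second set merges to [0, 12), [41, 42), [51, 53).
A but not B: [15, 36).
B but not A: [0, 7), [10, 12), [41, 42), [51, 53).
Combining gives A △ B.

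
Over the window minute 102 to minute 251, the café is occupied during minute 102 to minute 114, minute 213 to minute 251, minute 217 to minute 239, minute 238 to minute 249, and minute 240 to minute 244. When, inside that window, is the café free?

After merging, the occupied span is minute 102 to minute 114, minute 213 to minute 251.
Gaps within minute 102 to minute 251: minute 114 to minute 213.

minute 114 to minute 213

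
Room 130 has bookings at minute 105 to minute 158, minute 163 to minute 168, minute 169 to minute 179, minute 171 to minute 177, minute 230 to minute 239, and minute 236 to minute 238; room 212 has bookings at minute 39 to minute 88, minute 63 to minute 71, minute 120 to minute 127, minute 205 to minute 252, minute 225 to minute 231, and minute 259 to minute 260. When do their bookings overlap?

minute 120 to minute 127, minute 230 to minute 239

A, merged: minute 105 to minute 158, minute 163 to minute 168, minute 169 to minute 179, minute 230 to minute 239.
B, merged: minute 39 to minute 88, minute 120 to minute 127, minute 205 to minute 252, minute 259 to minute 260.
minute 105 to minute 158 overlaps B on minute 120 to minute 127.
minute 163 to minute 168 falls entirely outside B.
minute 169 to minute 179 falls entirely outside B.
minute 230 to minute 239 overlaps B on minute 230 to minute 239.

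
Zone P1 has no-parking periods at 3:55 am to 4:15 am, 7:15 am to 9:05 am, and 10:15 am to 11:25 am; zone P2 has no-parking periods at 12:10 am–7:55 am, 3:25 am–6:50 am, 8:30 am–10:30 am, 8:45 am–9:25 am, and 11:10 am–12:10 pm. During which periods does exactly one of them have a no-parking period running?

12:10 am-3:55 am, 4:15 am-7:15 am, 7:55 am-8:30 am, 9:05 am-10:15 am, 10:30 am-11:10 am, 11:25 am-12:10 pm

Second set merges to 12:10 am-7:55 am, 8:30 am-10:30 am, 11:10 am-12:10 pm.
Only in the first: 7:55 am-8:30 am, 10:30 am-11:10 am.
Only in the second: 12:10 am-3:55 am, 4:15 am-7:15 am, 9:05 am-10:15 am, 11:25 am-12:10 pm.
Together these are the periods covered by exactly one.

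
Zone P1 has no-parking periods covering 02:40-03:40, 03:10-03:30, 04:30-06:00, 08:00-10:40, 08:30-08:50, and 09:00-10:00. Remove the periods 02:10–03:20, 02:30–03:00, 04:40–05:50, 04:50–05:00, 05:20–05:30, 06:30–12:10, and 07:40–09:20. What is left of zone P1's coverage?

03:20–03:40, 04:30–04:40, 05:50–06:00

First set merges to 02:40–03:40, 04:30–06:00, 08:00–10:40.
Second set merges to 02:10–03:20, 04:40–05:50, 06:30–12:10.
02:40–03:40 with B removed leaves 03:20–03:40.
04:30–06:00 with B removed leaves 04:30–04:40, 05:50–06:00.
08:00–10:40 lies entirely inside B → drops out.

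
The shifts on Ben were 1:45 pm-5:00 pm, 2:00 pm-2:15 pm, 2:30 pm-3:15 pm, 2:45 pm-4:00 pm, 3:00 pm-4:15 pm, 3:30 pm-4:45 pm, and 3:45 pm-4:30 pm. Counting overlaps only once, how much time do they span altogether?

3 h 15 min

Merged: 1:45 pm–5:00 pm.
Length: 3 h 15 min.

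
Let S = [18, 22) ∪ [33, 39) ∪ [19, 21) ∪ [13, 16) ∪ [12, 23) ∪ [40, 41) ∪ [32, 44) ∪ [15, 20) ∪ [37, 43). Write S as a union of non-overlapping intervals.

[12, 23) ∪ [32, 44)

Sort by start: [12, 23), [13, 16), [15, 20), [18, 22), [19, 21), [32, 44), [33, 39), [37, 43), [40, 41).
[13, 16) overlaps/touches [12, 23) → extend to [12, 23).
[15, 20) overlaps/touches [12, 23) → extend to [12, 23).
[18, 22) overlaps/touches [12, 23) → extend to [12, 23).
[19, 21) overlaps/touches [12, 23) → extend to [12, 23).
[32, 44) is disjoint → start new block.
[33, 39) overlaps/touches [32, 44) → extend to [32, 44).
[37, 43) overlaps/touches [32, 44) → extend to [32, 44).
[40, 41) overlaps/touches [32, 44) → extend to [32, 44).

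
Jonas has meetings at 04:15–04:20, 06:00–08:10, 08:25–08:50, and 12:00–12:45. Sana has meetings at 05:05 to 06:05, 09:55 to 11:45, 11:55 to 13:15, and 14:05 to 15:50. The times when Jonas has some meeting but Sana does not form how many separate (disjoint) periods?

3

A \ B = 04:15-04:20, 06:05-08:10, 08:25-08:50.
That is 3 disjoint pieces.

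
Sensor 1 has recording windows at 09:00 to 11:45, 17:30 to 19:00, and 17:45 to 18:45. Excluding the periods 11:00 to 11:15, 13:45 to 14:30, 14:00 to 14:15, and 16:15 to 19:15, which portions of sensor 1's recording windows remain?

09:00-11:00, 11:15-11:45

First set merges to 09:00-11:45, 17:30-19:00.
Second set merges to 11:00-11:15, 13:45-14:30, 16:15-19:15.
09:00-11:45 minus B → 09:00-11:00, 11:15-11:45.
17:30-19:00: fully covered by B → removed.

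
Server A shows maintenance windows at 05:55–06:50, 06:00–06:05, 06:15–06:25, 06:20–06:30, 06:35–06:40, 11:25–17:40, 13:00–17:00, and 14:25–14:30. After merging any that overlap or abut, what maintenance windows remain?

06:00–06:05 overlaps/touches 05:55–06:50 → extend to 05:55–06:50.
06:15–06:25 overlaps/touches 05:55–06:50 → extend to 05:55–06:50.
06:20–06:30 overlaps/touches 05:55–06:50 → extend to 05:55–06:50.
06:35–06:40 overlaps/touches 05:55–06:50 → extend to 05:55–06:50.
11:25–17:40 is disjoint → start new block.
13:00–17:00 overlaps/touches 11:25–17:40 → extend to 11:25–17:40.
14:25–14:30 overlaps/touches 11:25–17:40 → extend to 11:25–17:40.

05:55–06:50, 11:25–17:40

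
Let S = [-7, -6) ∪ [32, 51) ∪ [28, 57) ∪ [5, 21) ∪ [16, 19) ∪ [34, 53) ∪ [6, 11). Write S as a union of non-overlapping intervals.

[-7, -6) ∪ [5, 21) ∪ [28, 57)

Sort by start: [-7, -6), [5, 21), [6, 11), [16, 19), [28, 57), [32, 51), [34, 53).
[5, 21) is disjoint → start new block.
[6, 11) overlaps/touches [5, 21) → extend to [5, 21).
[16, 19) overlaps/touches [5, 21) → extend to [5, 21).
[28, 57) is disjoint → start new block.
[32, 51) overlaps/touches [28, 57) → extend to [28, 57).
[34, 53) overlaps/touches [28, 57) → extend to [28, 57).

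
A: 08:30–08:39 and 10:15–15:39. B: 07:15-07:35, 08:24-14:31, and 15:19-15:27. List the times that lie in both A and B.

08:30-08:39 overlaps B on 08:30-08:39.
10:15-15:39 overlaps B on 10:15-14:31, 15:19-15:27.

08:30-08:39, 10:15-14:31, 15:19-15:27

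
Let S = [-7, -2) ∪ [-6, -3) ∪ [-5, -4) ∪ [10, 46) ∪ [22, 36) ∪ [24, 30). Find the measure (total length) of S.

Merged: [-7, -2), [10, 46).
Lengths: 5 + 36 = 41.

41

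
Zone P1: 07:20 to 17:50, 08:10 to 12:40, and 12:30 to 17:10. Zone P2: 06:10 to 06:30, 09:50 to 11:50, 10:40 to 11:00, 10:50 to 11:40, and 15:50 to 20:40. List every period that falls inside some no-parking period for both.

Merge the first list: 07:20-17:50.
Merge the second list: 06:10-06:30, 09:50-11:50, 15:50-20:40.
07:20-17:50 overlaps B on 09:50-11:50, 15:50-17:50.

09:50-11:50, 15:50-17:50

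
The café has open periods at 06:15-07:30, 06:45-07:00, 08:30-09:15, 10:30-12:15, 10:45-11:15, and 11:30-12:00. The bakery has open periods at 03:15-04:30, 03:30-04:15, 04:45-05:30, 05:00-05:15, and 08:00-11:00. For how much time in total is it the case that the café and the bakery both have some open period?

1 h 15 min

A, merged: 06:15–07:30, 08:30–09:15, 10:30–12:15.
B, merged: 03:15–04:30, 04:45–05:30, 08:00–11:00.
A ∩ B = 08:30–09:15, 10:30–11:00.
Total: 45 min + 30 min = 1 h 15 min.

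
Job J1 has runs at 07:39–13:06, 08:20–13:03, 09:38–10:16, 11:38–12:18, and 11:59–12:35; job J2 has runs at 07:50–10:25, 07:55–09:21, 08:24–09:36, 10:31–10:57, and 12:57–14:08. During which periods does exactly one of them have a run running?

First set merges to 07:39–13:06.
Second set merges to 07:50–10:25, 10:31–10:57, 12:57–14:08.
A \ B = 07:39–07:50, 10:25–10:31, 10:57–12:57.
B \ A = 13:06–14:08.
Union of the two gives the symmetric difference.

07:39–07:50, 10:25–10:31, 10:57–12:57, 13:06–14:08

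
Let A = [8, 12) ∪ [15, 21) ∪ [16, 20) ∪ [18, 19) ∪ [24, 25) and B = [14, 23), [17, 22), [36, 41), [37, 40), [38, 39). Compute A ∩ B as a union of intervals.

[15, 21)

A, merged: [8, 12), [15, 21), [24, 25).
B, merged: [14, 23), [36, 41).
[8, 12): no overlap with the second set.
[15, 21) meets the second set on [15, 21).
[24, 25): no overlap with the second set.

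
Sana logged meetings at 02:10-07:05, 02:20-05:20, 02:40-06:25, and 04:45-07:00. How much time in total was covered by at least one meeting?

Merged: 02:10–07:05.
Length: 4 h 55 min.

4 h 55 min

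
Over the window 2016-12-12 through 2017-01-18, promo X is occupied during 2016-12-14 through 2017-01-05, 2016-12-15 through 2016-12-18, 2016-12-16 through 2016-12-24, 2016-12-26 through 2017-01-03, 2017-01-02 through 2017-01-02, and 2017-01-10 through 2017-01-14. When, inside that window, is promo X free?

The merged coverage is 2016-12-14 through 2017-01-05, 2017-01-10 through 2017-01-14.
Uncovered inside 2016-12-12 through 2017-01-18: 2016-12-12 through 2016-12-13, 2017-01-06 through 2017-01-09, 2017-01-15 through 2017-01-18.

2016-12-12 through 2016-12-13, 2017-01-06 through 2017-01-09, 2017-01-15 through 2017-01-18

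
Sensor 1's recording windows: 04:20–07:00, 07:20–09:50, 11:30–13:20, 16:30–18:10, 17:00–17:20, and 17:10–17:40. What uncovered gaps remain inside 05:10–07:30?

Covered (merged): 04:20-07:00, 07:20-09:50, 11:30-13:20, 16:30-18:10.
Uncovered inside 05:10-07:30: 07:00-07:20.

07:00-07:20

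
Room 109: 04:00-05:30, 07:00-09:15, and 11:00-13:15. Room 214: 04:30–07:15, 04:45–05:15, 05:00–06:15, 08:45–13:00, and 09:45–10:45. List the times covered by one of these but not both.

04:00–04:30, 05:30–07:00, 07:15–08:45, 09:15–11:00, 13:00–13:15

Merge the second list: 04:30–07:15, 08:45–13:00.
A \ B = 04:00–04:30, 07:15–08:45, 13:00–13:15.
B \ A = 05:30–07:00, 09:15–11:00.
Union of the two gives the symmetric difference.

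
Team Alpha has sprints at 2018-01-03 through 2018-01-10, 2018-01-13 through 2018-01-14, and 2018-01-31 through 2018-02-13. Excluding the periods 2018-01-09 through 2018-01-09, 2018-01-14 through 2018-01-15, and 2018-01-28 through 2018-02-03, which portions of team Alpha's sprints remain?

2018-01-03 through 2018-01-08, 2018-01-10 through 2018-01-10, 2018-01-13 through 2018-01-13, 2018-02-04 through 2018-02-13

2018-01-03 through 2018-01-10 with B removed leaves 2018-01-03 through 2018-01-08, 2018-01-10 through 2018-01-10.
2018-01-13 through 2018-01-14 with B removed leaves 2018-01-13 through 2018-01-13.
2018-01-31 through 2018-02-13 with B removed leaves 2018-02-04 through 2018-02-13.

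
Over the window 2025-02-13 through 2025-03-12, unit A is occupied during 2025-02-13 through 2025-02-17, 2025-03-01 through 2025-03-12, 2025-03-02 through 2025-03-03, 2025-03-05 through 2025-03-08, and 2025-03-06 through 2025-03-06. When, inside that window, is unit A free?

Covered (merged): 2025-02-13 through 2025-02-17, 2025-03-01 through 2025-03-12.
Gaps within 2025-02-13 through 2025-03-12: 2025-02-18 through 2025-02-28.

2025-02-18 through 2025-02-28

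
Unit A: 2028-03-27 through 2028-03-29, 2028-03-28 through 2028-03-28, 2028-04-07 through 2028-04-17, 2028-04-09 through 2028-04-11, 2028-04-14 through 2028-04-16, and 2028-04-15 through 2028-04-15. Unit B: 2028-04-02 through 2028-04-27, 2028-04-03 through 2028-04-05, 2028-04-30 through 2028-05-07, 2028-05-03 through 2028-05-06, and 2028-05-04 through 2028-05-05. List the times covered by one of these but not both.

2028-03-27 through 2028-03-29, 2028-04-02 through 2028-04-06, 2028-04-18 through 2028-04-27, 2028-04-30 through 2028-05-07

A, merged: 2028-03-27 through 2028-03-29, 2028-04-07 through 2028-04-17.
B, merged: 2028-04-02 through 2028-04-27, 2028-04-30 through 2028-05-07.
A but not B: 2028-03-27 through 2028-03-29.
B but not A: 2028-04-02 through 2028-04-06, 2028-04-18 through 2028-04-27, 2028-04-30 through 2028-05-07.
Combining gives A △ B.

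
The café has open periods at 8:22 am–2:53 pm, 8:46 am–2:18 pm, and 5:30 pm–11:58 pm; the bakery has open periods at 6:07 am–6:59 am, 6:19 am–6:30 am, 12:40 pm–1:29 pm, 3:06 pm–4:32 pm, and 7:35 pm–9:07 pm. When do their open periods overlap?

Merge the first list: 8:22 am–2:53 pm, 5:30 pm–11:58 pm.
Merge the second list: 6:07 am–6:59 am, 12:40 pm–1:29 pm, 3:06 pm–4:32 pm, 7:35 pm–9:07 pm.
8:22 am–2:53 pm overlaps B on 12:40 pm–1:29 pm.
5:30 pm–11:58 pm overlaps B on 7:35 pm–9:07 pm.

12:40 pm–1:29 pm, 7:35 pm–9:07 pm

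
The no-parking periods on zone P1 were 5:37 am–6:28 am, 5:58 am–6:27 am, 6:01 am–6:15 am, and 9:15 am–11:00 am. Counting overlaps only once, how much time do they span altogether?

Merged: 5:37 am–6:28 am, 9:15 am–11:00 am.
Lengths: 51 min + 1 h 45 min = 2 h 36 min.

2 h 36 min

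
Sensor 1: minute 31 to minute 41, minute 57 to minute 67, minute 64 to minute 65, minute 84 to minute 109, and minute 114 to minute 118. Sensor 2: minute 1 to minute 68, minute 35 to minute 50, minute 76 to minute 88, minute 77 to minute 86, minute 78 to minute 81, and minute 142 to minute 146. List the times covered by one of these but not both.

A, merged: minute 31 to minute 41, minute 57 to minute 67, minute 84 to minute 109, minute 114 to minute 118.
B, merged: minute 1 to minute 68, minute 76 to minute 88, minute 142 to minute 146.
A \ B = minute 88 to minute 109, minute 114 to minute 118.
B \ A = minute 1 to minute 31, minute 41 to minute 57, minute 67 to minute 68, minute 76 to minute 84, minute 142 to minute 146.
Union of the two gives the symmetric difference.

minute 1 to minute 31, minute 41 to minute 57, minute 67 to minute 68, minute 76 to minute 84, minute 88 to minute 109, minute 114 to minute 118, minute 142 to minute 146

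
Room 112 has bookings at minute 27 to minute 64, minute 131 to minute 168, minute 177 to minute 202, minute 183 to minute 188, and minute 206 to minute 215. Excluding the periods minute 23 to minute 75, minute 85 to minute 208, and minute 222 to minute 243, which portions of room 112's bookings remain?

First set merges to minute 27 to minute 64, minute 131 to minute 168, minute 177 to minute 202, minute 206 to minute 215.
minute 27 to minute 64: fully covered by B → removed.
minute 131 to minute 168: fully covered by B → removed.
minute 177 to minute 202: fully covered by B → removed.
minute 206 to minute 215 minus B → minute 208 to minute 215.

minute 208 to minute 215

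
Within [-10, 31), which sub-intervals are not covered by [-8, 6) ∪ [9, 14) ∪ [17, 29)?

[-10, -8) ∪ [6, 9) ∪ [14, 17) ∪ [29, 31)

After merging, the occupied span is [-8, 6), [9, 14), [17, 29).
Gaps within [-10, 31): [-10, -8), [6, 9), [14, 17), [29, 31).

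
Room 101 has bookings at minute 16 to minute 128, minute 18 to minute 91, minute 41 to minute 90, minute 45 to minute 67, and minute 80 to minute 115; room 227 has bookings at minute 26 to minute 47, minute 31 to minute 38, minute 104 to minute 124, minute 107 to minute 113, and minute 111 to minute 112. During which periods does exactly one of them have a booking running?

Merge the first list: minute 16 to minute 128.
Merge the second list: minute 26 to minute 47, minute 104 to minute 124.
A \ B = minute 16 to minute 26, minute 47 to minute 104, minute 124 to minute 128.
B \ A = none.
Union of the two gives the symmetric difference.

minute 16 to minute 26, minute 47 to minute 104, minute 124 to minute 128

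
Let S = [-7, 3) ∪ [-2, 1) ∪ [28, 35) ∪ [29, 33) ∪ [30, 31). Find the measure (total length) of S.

17

Merged: [-7, 3), [28, 35).
Lengths: 10 + 7 = 17.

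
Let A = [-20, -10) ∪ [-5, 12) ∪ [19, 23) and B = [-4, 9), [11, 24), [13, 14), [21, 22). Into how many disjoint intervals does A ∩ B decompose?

3

Merge the second list: [-4, 9), [11, 24).
A ∩ B = [-4, 9), [11, 12), [19, 23).
That is 3 disjoint pieces.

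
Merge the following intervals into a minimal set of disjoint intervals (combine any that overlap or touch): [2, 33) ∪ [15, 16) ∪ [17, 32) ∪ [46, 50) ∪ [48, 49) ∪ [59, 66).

[2, 33) ∪ [46, 50) ∪ [59, 66)

[15, 16) overlaps/touches [2, 33) → extend to [2, 33).
[17, 32) overlaps/touches [2, 33) → extend to [2, 33).
[46, 50) is disjoint → start new block.
[48, 49) overlaps/touches [46, 50) → extend to [46, 50).
[59, 66) is disjoint → start new block.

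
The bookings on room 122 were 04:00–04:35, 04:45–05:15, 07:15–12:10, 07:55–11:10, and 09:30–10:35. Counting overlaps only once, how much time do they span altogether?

Merged: 04:00–04:35, 04:45–05:15, 07:15–12:10.
Lengths: 35 min + 30 min + 4 h 55 min = 6 h.

6 h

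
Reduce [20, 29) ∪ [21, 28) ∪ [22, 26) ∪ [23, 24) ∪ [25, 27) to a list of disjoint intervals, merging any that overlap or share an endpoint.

[20, 29)

[21, 28) overlaps/touches [20, 29) → extend to [20, 29).
[22, 26) overlaps/touches [20, 29) → extend to [20, 29).
[23, 24) overlaps/touches [20, 29) → extend to [20, 29).
[25, 27) overlaps/touches [20, 29) → extend to [20, 29).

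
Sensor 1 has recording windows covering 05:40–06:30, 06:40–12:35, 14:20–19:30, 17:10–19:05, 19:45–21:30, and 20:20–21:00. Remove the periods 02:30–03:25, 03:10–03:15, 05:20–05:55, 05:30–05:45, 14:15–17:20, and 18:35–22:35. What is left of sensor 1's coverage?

A, merged: 05:40–06:30, 06:40–12:35, 14:20–19:30, 19:45–21:30.
B, merged: 02:30–03:25, 05:20–05:55, 14:15–17:20, 18:35–22:35.
05:40–06:30 with B removed leaves 05:55–06:30.
06:40–12:35 is untouched.
14:20–19:30 with B removed leaves 17:20–18:35.
19:45–21:30 lies entirely inside B → drops out.

05:55–06:30, 06:40–12:35, 17:20–18:35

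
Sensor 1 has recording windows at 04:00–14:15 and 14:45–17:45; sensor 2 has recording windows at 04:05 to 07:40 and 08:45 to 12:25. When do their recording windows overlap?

04:00–14:15 meets the second set on 04:05–07:40, 08:45–12:25.
14:45–17:45: no overlap with the second set.

04:05–07:40, 08:45–12:25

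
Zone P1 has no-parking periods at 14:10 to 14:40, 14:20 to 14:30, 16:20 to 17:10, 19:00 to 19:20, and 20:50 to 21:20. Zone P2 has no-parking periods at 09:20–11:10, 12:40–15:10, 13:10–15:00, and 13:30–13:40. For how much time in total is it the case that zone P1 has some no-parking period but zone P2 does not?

1 h 40 min

A, merged: 14:10-14:40, 16:20-17:10, 19:00-19:20, 20:50-21:20.
B, merged: 09:20-11:10, 12:40-15:10.
A \ B = 16:20-17:10, 19:00-19:20, 20:50-21:20.
Total: 50 min + 20 min + 30 min = 1 h 40 min.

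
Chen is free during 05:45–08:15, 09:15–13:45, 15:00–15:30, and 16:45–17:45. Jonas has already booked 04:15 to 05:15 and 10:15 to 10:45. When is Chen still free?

05:45–08:15, 09:15–10:15, 10:45–13:45, 15:00–15:30, 16:45–17:45

05:45–08:15: nothing removed.
09:15–13:45 \ B = 09:15–10:15, 10:45–13:45.
15:00–15:30: nothing removed.
16:45–17:45: nothing removed.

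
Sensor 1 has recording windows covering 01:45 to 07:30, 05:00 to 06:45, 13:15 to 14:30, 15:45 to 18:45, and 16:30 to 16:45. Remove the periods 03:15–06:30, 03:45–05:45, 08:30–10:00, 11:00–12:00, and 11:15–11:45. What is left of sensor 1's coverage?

01:45–03:15, 06:30–07:30, 13:15–14:30, 15:45–18:45

First set merges to 01:45–07:30, 13:15–14:30, 15:45–18:45.
Second set merges to 03:15–06:30, 08:30–10:00, 11:00–12:00.
01:45–07:30 with B removed leaves 01:45–03:15, 06:30–07:30.
13:15–14:30 is untouched.
15:45–18:45 is untouched.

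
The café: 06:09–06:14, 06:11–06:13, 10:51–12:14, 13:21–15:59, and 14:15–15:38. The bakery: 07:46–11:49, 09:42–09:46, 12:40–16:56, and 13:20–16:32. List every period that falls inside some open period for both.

10:51-11:49, 13:21-15:59

Merge the first list: 06:09-06:14, 10:51-12:14, 13:21-15:59.
Merge the second list: 07:46-11:49, 12:40-16:56.
06:09-06:14 falls entirely outside B.
10:51-12:14 overlaps B on 10:51-11:49.
13:21-15:59 overlaps B on 13:21-15:59.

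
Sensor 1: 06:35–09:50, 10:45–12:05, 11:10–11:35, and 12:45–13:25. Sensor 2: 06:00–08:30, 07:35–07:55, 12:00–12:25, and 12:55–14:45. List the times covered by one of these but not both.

First set merges to 06:35–09:50, 10:45–12:05, 12:45–13:25.
Second set merges to 06:00–08:30, 12:00–12:25, 12:55–14:45.
A but not B: 08:30–09:50, 10:45–12:00, 12:45–12:55.
B but not A: 06:00–06:35, 12:05–12:25, 13:25–14:45.
Combining gives A △ B.

06:00–06:35, 08:30–09:50, 10:45–12:00, 12:05–12:25, 12:45–12:55, 13:25–14:45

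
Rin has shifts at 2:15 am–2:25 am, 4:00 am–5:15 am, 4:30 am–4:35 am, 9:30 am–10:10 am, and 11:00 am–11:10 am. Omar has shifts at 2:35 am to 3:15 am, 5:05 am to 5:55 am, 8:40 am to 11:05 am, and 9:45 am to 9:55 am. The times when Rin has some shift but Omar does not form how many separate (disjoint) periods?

3

First set merges to 2:15 am–2:25 am, 4:00 am–5:15 am, 9:30 am–10:10 am, 11:00 am–11:10 am.
Second set merges to 2:35 am–3:15 am, 5:05 am–5:55 am, 8:40 am–11:05 am.
A \ B = 2:15 am–2:25 am, 4:00 am–5:05 am, 11:05 am–11:10 am.
That is 3 disjoint pieces.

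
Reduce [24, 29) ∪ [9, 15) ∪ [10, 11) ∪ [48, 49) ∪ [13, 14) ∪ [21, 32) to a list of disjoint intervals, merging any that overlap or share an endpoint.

[9, 15) ∪ [21, 32) ∪ [48, 49)

Sort by start: [9, 15), [10, 11), [13, 14), [21, 32), [24, 29), [48, 49).
[10, 11) overlaps/touches [9, 15) → extend to [9, 15).
[13, 14) overlaps/touches [9, 15) → extend to [9, 15).
[21, 32) is disjoint → start new block.
[24, 29) overlaps/touches [21, 32) → extend to [21, 32).
[48, 49) is disjoint → start new block.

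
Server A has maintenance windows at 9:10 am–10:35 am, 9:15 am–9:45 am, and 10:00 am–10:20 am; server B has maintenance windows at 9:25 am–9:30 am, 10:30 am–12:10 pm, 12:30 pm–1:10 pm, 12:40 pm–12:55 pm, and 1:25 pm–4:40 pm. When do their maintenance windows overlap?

9:25 am–9:30 am, 10:30 am–10:35 am

Merge the first list: 9:10 am–10:35 am.
Merge the second list: 9:25 am–9:30 am, 10:30 am–12:10 pm, 12:30 pm–1:10 pm, 1:25 pm–4:40 pm.
9:10 am–10:35 am meets the second set on 9:25 am–9:30 am, 10:30 am–10:35 am.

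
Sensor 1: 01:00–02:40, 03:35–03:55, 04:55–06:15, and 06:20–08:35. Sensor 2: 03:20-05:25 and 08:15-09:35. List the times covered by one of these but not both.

A but not B: 01:00-02:40, 05:25-06:15, 06:20-08:15.
B but not A: 03:20-03:35, 03:55-04:55, 08:35-09:35.
Combining gives A △ B.

01:00-02:40, 03:20-03:35, 03:55-04:55, 05:25-06:15, 06:20-08:15, 08:35-09:35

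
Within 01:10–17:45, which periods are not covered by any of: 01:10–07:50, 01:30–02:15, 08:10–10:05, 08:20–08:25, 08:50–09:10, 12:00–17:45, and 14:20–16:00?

Covered (merged): 01:10–07:50, 08:10–10:05, 12:00–17:45.
Gaps within 01:10–17:45: 07:50–08:10, 10:05–12:00.

07:50–08:10, 10:05–12:00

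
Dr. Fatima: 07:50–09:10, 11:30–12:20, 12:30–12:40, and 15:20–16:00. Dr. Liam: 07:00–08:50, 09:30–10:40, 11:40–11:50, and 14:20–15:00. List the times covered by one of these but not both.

A \ B = 08:50–09:10, 11:30–11:40, 11:50–12:20, 12:30–12:40, 15:20–16:00.
B \ A = 07:00–07:50, 09:30–10:40, 14:20–15:00.
Union of the two gives the symmetric difference.

07:00–07:50, 08:50–09:10, 09:30–10:40, 11:30–11:40, 11:50–12:20, 12:30–12:40, 14:20–15:00, 15:20–16:00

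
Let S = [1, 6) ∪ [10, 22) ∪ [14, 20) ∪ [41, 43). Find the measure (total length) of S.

19

Merged: [1, 6), [10, 22), [41, 43).
Lengths: 5 + 12 + 2 = 19.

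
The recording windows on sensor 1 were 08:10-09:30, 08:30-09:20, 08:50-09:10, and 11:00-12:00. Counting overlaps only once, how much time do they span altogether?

Merged: 08:10–09:30, 11:00–12:00.
Lengths: 1 h 20 min + 1 h = 2 h 20 min.

2 h 20 min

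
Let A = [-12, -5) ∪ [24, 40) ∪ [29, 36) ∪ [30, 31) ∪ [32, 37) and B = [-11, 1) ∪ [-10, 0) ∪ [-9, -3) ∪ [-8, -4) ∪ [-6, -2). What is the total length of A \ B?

17

A, merged: [-12, -5), [24, 40).
B, merged: [-11, 1).
A \ B = [-12, -11), [24, 40).
Total: 1 + 16 = 17.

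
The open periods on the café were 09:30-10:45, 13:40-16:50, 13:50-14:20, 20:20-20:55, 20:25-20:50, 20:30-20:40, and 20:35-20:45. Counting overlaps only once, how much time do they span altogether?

Merged: 09:30-10:45, 13:40-16:50, 20:20-20:55.
Lengths: 1 h 15 min + 3 h 10 min + 35 min = 5 h.

5 h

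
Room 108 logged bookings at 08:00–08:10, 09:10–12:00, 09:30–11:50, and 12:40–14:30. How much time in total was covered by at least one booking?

Merged: 08:00–08:10, 09:10–12:00, 12:40–14:30.
Lengths: 10 min + 2 h 50 min + 1 h 50 min = 4 h 50 min.

4 h 50 min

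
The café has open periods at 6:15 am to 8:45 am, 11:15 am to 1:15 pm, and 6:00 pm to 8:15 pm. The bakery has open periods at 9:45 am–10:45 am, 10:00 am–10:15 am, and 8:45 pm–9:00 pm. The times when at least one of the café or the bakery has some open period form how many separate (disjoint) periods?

5

Second set merges to 9:45 am-10:45 am, 8:45 pm-9:00 pm.
A ∪ B = 6:15 am-8:45 am, 9:45 am-10:45 am, 11:15 am-1:15 pm, 6:00 pm-8:15 pm, 8:45 pm-9:00 pm.
That is 5 disjoint pieces.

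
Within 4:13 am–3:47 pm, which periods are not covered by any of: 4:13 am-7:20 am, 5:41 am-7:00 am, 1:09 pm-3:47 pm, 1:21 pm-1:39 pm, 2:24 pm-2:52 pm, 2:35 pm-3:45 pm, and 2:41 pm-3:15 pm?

7:20 am-1:09 pm

The merged coverage is 4:13 am-7:20 am, 1:09 pm-3:47 pm.
Complement within 4:13 am-3:47 pm: 7:20 am-1:09 pm.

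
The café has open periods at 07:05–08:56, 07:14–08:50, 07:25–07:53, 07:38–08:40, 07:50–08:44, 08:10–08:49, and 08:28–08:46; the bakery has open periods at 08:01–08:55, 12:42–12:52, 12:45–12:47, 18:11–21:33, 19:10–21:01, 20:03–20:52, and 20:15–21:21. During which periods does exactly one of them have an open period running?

07:05-08:01, 08:55-08:56, 12:42-12:52, 18:11-21:33

A, merged: 07:05-08:56.
B, merged: 08:01-08:55, 12:42-12:52, 18:11-21:33.
A but not B: 07:05-08:01, 08:55-08:56.
B but not A: 12:42-12:52, 18:11-21:33.
Combining gives A △ B.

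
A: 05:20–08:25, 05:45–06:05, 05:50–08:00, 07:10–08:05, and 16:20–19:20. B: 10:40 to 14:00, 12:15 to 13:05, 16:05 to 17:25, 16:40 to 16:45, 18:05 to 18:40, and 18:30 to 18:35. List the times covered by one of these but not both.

05:20–08:25, 10:40–14:00, 16:05–16:20, 17:25–18:05, 18:40–19:20

Merge the first list: 05:20–08:25, 16:20–19:20.
Merge the second list: 10:40–14:00, 16:05–17:25, 18:05–18:40.
A \ B = 05:20–08:25, 17:25–18:05, 18:40–19:20.
B \ A = 10:40–14:00, 16:05–16:20.
Union of the two gives the symmetric difference.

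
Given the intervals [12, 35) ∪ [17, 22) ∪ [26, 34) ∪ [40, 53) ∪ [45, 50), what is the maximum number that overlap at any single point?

2

At 17, 2 of the intervals are simultaneously active.
No point has more.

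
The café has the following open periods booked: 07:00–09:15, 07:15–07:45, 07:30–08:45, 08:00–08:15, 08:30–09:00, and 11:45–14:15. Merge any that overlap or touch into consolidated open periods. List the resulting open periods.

07:00-09:15, 11:45-14:15

07:15-07:45 overlaps/touches 07:00-09:15 → extend to 07:00-09:15.
07:30-08:45 overlaps/touches 07:00-09:15 → extend to 07:00-09:15.
08:00-08:15 overlaps/touches 07:00-09:15 → extend to 07:00-09:15.
08:30-09:00 overlaps/touches 07:00-09:15 → extend to 07:00-09:15.
11:45-14:15 is disjoint → start new block.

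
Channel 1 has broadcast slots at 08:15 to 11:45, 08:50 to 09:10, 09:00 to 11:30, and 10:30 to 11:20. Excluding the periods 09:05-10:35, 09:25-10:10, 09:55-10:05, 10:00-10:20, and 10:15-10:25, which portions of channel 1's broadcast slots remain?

08:15-09:05, 10:35-11:45

Merge the first list: 08:15-11:45.
Merge the second list: 09:05-10:35.
08:15-11:45 \ B = 08:15-09:05, 10:35-11:45.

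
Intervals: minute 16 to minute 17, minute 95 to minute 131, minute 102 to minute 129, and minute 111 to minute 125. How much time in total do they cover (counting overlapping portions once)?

Merged: minute 16 to minute 17, minute 95 to minute 131.
Lengths: 1 minute + 36 minutes = 37 minutes.

37 minutes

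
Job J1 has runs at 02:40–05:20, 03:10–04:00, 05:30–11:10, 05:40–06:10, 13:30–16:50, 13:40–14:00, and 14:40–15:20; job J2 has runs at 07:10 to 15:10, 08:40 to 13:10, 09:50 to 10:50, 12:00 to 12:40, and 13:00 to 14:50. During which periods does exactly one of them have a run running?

02:40–05:20, 05:30–07:10, 11:10–13:30, 15:10–16:50

First set merges to 02:40–05:20, 05:30–11:10, 13:30–16:50.
Second set merges to 07:10–15:10.
A \ B = 02:40–05:20, 05:30–07:10, 15:10–16:50.
B \ A = 11:10–13:30.
Union of the two gives the symmetric difference.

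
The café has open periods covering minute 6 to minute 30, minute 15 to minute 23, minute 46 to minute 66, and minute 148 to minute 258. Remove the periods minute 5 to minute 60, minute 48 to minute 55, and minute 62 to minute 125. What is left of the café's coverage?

First set merges to minute 6 to minute 30, minute 46 to minute 66, minute 148 to minute 258.
Second set merges to minute 5 to minute 60, minute 62 to minute 125.
minute 6 to minute 30 lies entirely inside B → drops out.
minute 46 to minute 66 with B removed leaves minute 60 to minute 62.
minute 148 to minute 258 is untouched.

minute 60 to minute 62, minute 148 to minute 258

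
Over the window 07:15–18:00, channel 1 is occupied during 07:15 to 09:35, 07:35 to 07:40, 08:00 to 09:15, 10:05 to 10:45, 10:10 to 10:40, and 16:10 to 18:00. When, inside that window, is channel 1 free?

After merging, the occupied span is 07:15–09:35, 10:05–10:45, 16:10–18:00.
Uncovered inside 07:15–18:00: 09:35–10:05, 10:45–16:10.

09:35–10:05, 10:45–16:10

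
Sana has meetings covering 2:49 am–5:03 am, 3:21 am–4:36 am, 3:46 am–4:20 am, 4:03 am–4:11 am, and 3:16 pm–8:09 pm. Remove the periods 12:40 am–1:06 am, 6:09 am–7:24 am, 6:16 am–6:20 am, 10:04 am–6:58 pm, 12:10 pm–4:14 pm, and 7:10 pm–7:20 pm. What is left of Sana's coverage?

2:49 am–5:03 am, 6:58 pm–7:10 pm, 7:20 pm–8:09 pm

First set merges to 2:49 am–5:03 am, 3:16 pm–8:09 pm.
Second set merges to 12:40 am–1:06 am, 6:09 am–7:24 am, 10:04 am–6:58 pm, 7:10 pm–7:20 pm.
2:49 am–5:03 am: no B overlap → unchanged.
3:16 pm–8:09 pm minus B → 6:58 pm–7:10 pm, 7:20 pm–8:09 pm.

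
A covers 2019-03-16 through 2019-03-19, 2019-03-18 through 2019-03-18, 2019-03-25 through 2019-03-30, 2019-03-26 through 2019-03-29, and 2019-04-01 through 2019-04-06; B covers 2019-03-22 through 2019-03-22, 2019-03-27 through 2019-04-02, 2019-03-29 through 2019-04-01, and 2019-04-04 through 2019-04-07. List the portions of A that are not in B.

A, merged: 2019-03-16 through 2019-03-19, 2019-03-25 through 2019-03-30, 2019-04-01 through 2019-04-06.
B, merged: 2019-03-22 through 2019-03-22, 2019-03-27 through 2019-04-02, 2019-04-04 through 2019-04-07.
2019-03-16 through 2019-03-19 is untouched.
2019-03-25 through 2019-03-30 with B removed leaves 2019-03-25 through 2019-03-26.
2019-04-01 through 2019-04-06 with B removed leaves 2019-04-03 through 2019-04-03.

2019-03-16 through 2019-03-19, 2019-03-25 through 2019-03-26, 2019-04-03 through 2019-04-03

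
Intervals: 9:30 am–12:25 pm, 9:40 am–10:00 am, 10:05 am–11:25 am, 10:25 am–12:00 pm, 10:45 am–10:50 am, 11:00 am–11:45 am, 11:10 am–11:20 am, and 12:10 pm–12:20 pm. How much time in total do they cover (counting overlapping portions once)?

Merged: 9:30 am–12:25 pm.
Length: 2 h 55 min.

2 h 55 min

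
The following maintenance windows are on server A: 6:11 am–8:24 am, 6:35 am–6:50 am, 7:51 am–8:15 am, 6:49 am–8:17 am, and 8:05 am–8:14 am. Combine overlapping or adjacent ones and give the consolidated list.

6:11 am–8:24 am

Sort by start: 6:11 am–8:24 am, 6:35 am–6:50 am, 6:49 am–8:17 am, 7:51 am–8:15 am, 8:05 am–8:14 am.
6:35 am–6:50 am overlaps/touches 6:11 am–8:24 am → extend to 6:11 am–8:24 am.
6:49 am–8:17 am overlaps/touches 6:11 am–8:24 am → extend to 6:11 am–8:24 am.
7:51 am–8:15 am overlaps/touches 6:11 am–8:24 am → extend to 6:11 am–8:24 am.
8:05 am–8:14 am overlaps/touches 6:11 am–8:24 am → extend to 6:11 am–8:24 am.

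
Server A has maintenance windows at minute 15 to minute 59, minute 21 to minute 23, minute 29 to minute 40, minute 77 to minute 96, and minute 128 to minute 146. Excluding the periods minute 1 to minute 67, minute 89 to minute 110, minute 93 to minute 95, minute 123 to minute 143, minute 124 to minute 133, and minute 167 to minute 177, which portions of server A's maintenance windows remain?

minute 77 to minute 89, minute 143 to minute 146

Merge the first list: minute 15 to minute 59, minute 77 to minute 96, minute 128 to minute 146.
Merge the second list: minute 1 to minute 67, minute 89 to minute 110, minute 123 to minute 143, minute 167 to minute 177.
minute 15 to minute 59 lies entirely inside B → drops out.
minute 77 to minute 96 with B removed leaves minute 77 to minute 89.
minute 128 to minute 146 with B removed leaves minute 143 to minute 146.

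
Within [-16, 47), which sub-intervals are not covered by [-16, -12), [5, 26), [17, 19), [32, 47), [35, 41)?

After merging, the occupied span is [-16, -12), [5, 26), [32, 47).
Complement within [-16, 47): [-12, 5), [26, 32).

[-12, 5) ∪ [26, 32)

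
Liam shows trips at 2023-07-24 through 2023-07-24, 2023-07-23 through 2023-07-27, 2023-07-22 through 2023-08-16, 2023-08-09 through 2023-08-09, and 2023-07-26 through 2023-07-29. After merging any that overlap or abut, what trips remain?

2023-07-22 through 2023-08-16

Sort by start: 2023-07-22 through 2023-08-16, 2023-07-23 through 2023-07-27, 2023-07-24 through 2023-07-24, 2023-07-26 through 2023-07-29, 2023-08-09 through 2023-08-09.
2023-07-23 through 2023-07-27 overlaps/touches 2023-07-22 through 2023-08-16 → extend to 2023-07-22 through 2023-08-16.
2023-07-24 through 2023-07-24 overlaps/touches 2023-07-22 through 2023-08-16 → extend to 2023-07-22 through 2023-08-16.
2023-07-26 through 2023-07-29 overlaps/touches 2023-07-22 through 2023-08-16 → extend to 2023-07-22 through 2023-08-16.
2023-08-09 through 2023-08-09 overlaps/touches 2023-07-22 through 2023-08-16 → extend to 2023-07-22 through 2023-08-16.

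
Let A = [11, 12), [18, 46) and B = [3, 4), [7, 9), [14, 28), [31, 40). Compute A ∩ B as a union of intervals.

[18, 28) ∪ [31, 40)

[11, 12): no overlap with the second set.
[18, 46) meets the second set on [18, 28), [31, 40).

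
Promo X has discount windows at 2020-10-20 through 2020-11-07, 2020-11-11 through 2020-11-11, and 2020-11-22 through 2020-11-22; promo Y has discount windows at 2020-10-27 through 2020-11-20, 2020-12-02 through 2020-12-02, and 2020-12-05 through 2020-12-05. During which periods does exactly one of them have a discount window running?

A but not B: 2020-10-20 through 2020-10-26, 2020-11-22 through 2020-11-22.
B but not A: 2020-11-08 through 2020-11-10, 2020-11-12 through 2020-11-20, 2020-12-02 through 2020-12-02, 2020-12-05 through 2020-12-05.
Combining gives A △ B.

2020-10-20 through 2020-10-26, 2020-11-08 through 2020-11-10, 2020-11-12 through 2020-11-20, 2020-11-22 through 2020-11-22, 2020-12-02 through 2020-12-02, 2020-12-05 through 2020-12-05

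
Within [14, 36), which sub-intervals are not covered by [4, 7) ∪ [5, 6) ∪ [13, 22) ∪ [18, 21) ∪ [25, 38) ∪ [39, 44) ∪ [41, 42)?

The merged coverage is [4, 7), [13, 22), [25, 38), [39, 44).
Uncovered inside [14, 36): [22, 25).

[22, 25)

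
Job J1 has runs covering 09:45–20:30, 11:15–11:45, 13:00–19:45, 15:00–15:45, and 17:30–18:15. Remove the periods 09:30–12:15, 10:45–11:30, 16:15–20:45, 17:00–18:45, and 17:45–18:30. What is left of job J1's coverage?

A, merged: 09:45–20:30.
B, merged: 09:30–12:15, 16:15–20:45.
09:45–20:30 \ B = 12:15–16:15.

12:15–16:15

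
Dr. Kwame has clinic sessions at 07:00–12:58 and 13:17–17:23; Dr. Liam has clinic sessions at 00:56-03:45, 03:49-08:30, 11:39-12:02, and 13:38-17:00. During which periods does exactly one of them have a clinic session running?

A \ B = 08:30–11:39, 12:02–12:58, 13:17–13:38, 17:00–17:23.
B \ A = 00:56–03:45, 03:49–07:00.
Union of the two gives the symmetric difference.

00:56–03:45, 03:49–07:00, 08:30–11:39, 12:02–12:58, 13:17–13:38, 17:00–17:23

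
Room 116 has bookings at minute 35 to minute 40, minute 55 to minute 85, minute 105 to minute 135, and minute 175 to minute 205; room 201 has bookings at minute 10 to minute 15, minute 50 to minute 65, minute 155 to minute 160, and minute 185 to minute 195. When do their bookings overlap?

minute 55 to minute 65, minute 185 to minute 195

minute 35 to minute 40: no overlap with the second set.
minute 55 to minute 85 meets the second set on minute 55 to minute 65.
minute 105 to minute 135: no overlap with the second set.
minute 175 to minute 205 meets the second set on minute 185 to minute 195.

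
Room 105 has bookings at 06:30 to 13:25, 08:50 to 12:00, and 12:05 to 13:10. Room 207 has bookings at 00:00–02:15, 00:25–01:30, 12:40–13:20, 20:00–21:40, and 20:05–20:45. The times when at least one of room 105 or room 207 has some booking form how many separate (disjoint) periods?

First set merges to 06:30-13:25.
Second set merges to 00:00-02:15, 12:40-13:20, 20:00-21:40.
A ∪ B = 00:00-02:15, 06:30-13:25, 20:00-21:40.
That is 3 disjoint pieces.

3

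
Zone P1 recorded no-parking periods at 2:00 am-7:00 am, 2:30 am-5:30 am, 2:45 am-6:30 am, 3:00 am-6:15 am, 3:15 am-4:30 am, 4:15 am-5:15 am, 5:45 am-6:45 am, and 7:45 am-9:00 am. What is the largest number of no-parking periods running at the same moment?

6

Sweep endpoints in order; track running count of active intervals.
Peak of 6 reached at 4:15 am.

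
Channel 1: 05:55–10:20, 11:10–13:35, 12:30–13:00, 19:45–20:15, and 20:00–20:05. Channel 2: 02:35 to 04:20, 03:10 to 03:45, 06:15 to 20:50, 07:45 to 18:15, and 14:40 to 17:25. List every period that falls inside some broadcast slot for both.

06:15–10:20, 11:10–13:35, 19:45–20:15

First set merges to 05:55–10:20, 11:10–13:35, 19:45–20:15.
Second set merges to 02:35–04:20, 06:15–20:50.
05:55–10:20 ∩ B → 06:15–10:20.
11:10–13:35 ∩ B → 11:10–13:35.
19:45–20:15 ∩ B → 19:45–20:15.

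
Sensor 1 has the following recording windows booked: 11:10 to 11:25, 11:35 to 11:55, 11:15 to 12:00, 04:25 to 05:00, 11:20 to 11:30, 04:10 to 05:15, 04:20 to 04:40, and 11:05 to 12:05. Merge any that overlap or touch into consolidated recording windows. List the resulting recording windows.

04:10–05:15, 11:05–12:05

Sort by start: 04:10–05:15, 04:20–04:40, 04:25–05:00, 11:05–12:05, 11:10–11:25, 11:15–12:00, 11:20–11:30, 11:35–11:55.
04:20–04:40 overlaps/touches 04:10–05:15 → extend to 04:10–05:15.
04:25–05:00 overlaps/touches 04:10–05:15 → extend to 04:10–05:15.
11:05–12:05 is disjoint → start new block.
11:10–11:25 overlaps/touches 11:05–12:05 → extend to 11:05–12:05.
11:15–12:00 overlaps/touches 11:05–12:05 → extend to 11:05–12:05.
11:20–11:30 overlaps/touches 11:05–12:05 → extend to 11:05–12:05.
11:35–11:55 overlaps/touches 11:05–12:05 → extend to 11:05–12:05.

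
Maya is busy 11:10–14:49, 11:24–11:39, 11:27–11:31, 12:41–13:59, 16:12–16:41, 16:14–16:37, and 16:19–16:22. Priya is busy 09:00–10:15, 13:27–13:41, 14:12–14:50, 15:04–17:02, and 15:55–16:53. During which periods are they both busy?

Merge the first list: 11:10–14:49, 16:12–16:41.
Merge the second list: 09:00–10:15, 13:27–13:41, 14:12–14:50, 15:04–17:02.
11:10–14:49 overlaps B on 13:27–13:41, 14:12–14:49.
16:12–16:41 overlaps B on 16:12–16:41.

13:27–13:41, 14:12–14:49, 16:12–16:41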